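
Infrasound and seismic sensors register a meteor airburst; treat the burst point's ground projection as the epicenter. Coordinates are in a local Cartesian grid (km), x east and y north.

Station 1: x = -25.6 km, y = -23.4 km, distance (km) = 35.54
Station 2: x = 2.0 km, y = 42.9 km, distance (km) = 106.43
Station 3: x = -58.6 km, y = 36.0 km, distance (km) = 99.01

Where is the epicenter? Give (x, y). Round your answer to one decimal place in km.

Circle about each station: (x + 25.6)² + (y + 23.4)² = 35.54²; (x − 2.0)² + (y − 42.9)² = 106.43²; (x + 58.6)² + (y − 36.0)² = 99.01².
Subtracting the Station 1 equation from the Station 2 and Station 3 equations removes the quadratic terms:
55.2 x + 132.6 y = -9422.76
-66.0 x + 118.8 y = -5012.85
Solving the 2×2 system: x ≈ -29.7, y ≈ -58.7 km.
Check against Station 1 (with the unrounded x, y): √((x + 25.6)²+(y + 23.4)²) = 35.53 ≈ 35.54 km. ✓

-29.7 km east, -58.7 km north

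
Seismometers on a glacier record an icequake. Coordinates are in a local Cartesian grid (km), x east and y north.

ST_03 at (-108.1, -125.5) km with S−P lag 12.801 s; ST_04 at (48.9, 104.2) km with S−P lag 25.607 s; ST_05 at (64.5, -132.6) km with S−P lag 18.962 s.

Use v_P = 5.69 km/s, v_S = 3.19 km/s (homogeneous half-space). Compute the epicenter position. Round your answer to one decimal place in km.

(-48.6, -54.1)

Distance from S−P lag: d = Δt · v_P v_S / (v_P − v_S) = Δt · (5.69·3.19)/(5.69−3.19) ≈ 7.2604·Δt.
So d_ST_03 = 92.94, d_ST_04 = 185.92, d_ST_05 = 137.67 km.
Circle about each station: (x + 108.1)² + (y + 125.5)² = 92.94²; (x − 48.9)² + (y − 104.2)² = 185.92²; (x − 64.5)² + (y + 132.6)² = 137.67².
Subtracting pairs of circle equations eliminates x²+y² and gives linear equations (the radical axes):
314.0 x + 459.4 y = -40115.41
345.2 x − 14.2 y = -16008.04
Solving the 2×2 system: x ≈ -48.6, y ≈ -54.1 km.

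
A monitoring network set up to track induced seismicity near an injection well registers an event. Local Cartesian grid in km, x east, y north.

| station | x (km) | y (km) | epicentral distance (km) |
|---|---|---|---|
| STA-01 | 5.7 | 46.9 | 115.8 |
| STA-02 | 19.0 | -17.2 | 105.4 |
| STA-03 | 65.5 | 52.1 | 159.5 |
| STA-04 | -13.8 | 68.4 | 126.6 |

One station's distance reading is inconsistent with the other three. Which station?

Solve using three stations at a time. Using STA-01, STA-03, STA-04 (subtract circle equations pairwise → linear system) gives (x, y) ≈ (-56.3, -50.6).
Distances from that point to each station vs reported:
  STA-01: calculated 115.5 vs reported 115.8 → residual 0.3 km
  STA-02: calculated 82.4 vs reported 105.4 → residual 23.0 km
  STA-03: calculated 159.3 vs reported 159.5 → residual 0.2 km
  STA-04: calculated 126.4 vs reported 126.6 → residual 0.2 km
STA-01, STA-03, STA-04 are mutually consistent (residuals ≈ 0); STA-02 is off by 23.0 km.

STA-02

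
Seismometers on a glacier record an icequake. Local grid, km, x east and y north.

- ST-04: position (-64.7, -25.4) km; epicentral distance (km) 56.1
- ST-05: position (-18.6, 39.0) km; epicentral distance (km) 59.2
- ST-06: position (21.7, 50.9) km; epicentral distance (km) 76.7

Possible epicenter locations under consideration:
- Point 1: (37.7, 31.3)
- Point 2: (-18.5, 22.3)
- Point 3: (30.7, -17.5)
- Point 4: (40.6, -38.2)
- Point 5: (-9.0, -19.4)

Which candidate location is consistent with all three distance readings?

Point 5

For each candidate, compare |candidate − station| to the reported distance:
Point 1: residuals ST-04 60.9, ST-05 2.4, ST-06 51.4 → max 60.9 km
Point 2: residuals ST-04 10.3, ST-05 42.5, ST-06 27.4 → max 42.5 km
Point 3: residuals ST-04 39.6, ST-05 15.8, ST-06 7.7 → max 39.6 km
Point 4: residuals ST-04 50.0, ST-05 38.1, ST-06 14.4 → max 50.0 km
Point 5: residuals ST-04 0.1, ST-05 0.0, ST-06 0.0 → max 0.1 km
Only Point 5 has all residuals ≈ 0.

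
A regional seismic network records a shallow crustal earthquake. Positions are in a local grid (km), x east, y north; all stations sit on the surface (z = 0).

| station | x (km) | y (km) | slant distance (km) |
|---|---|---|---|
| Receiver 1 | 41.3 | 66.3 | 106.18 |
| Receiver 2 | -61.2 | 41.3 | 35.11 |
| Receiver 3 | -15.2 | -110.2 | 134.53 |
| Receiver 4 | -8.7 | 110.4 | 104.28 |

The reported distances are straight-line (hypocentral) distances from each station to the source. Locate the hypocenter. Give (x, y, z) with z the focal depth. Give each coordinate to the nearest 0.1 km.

(-50.1, 17.6, 23.4)

Each station gives a sphere (x−x_i)² + (y−y_i)² + z² = d_i² (stations at z=0).
Subtracting the Receiver 1 sphere from Receiver 2 and Receiver 3: z² cancels, leaving linear equations in x and y:
-205.0 x − 50.0 y = 9391.23
-113.0 x − 353.0 y = -550.43
Solving: x ≈ -50.103, y ≈ 17.598 km (keep extra digits for the depth step; rounded: -50.1, 17.6).
Then from the Receiver 1 sphere: z² = 106.18² − (x − 41.3)² − (y − 66.3)² with x = -50.103, y = 17.598, so z ≈ 23.405 ≈ 23.4 km.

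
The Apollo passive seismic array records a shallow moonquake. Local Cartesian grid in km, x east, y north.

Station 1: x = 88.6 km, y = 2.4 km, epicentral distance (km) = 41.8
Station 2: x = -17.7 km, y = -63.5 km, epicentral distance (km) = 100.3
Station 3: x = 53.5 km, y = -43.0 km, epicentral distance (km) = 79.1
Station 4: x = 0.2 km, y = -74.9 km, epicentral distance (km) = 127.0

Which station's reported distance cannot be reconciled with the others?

Solve using three stations at a time. Using Station 1, Station 3, Station 4 (subtract circle equations pairwise → linear system) gives (x, y) ≈ (62.8, 35.8).
Distances from that point to each station vs reported:
  Station 1: calculated 42.2 vs reported 41.8 → residual 0.4 km
  Station 2: calculated 127.8 vs reported 100.3 → residual 27.5 km
  Station 3: calculated 79.3 vs reported 79.1 → residual 0.2 km
  Station 4: calculated 127.1 vs reported 127.0 → residual 0.1 km
Station 1, Station 3, Station 4 are mutually consistent (residuals ≈ 0); Station 2 is off by 27.5 km.

Station 2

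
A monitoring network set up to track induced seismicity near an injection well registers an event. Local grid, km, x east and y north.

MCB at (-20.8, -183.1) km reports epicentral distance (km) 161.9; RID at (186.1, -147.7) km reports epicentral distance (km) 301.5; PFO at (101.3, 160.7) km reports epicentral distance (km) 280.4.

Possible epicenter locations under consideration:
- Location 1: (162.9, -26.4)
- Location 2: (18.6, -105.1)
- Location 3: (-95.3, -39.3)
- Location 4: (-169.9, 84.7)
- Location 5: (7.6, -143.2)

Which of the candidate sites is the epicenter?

For each candidate, compare |candidate − station| to the reported distance:
Location 1: residuals MCB 79.6, RID 178.0, PFO 83.4 → max 178.0 km
Location 2: residuals MCB 74.5, RID 128.7, PFO 2.0 → max 128.7 km
Location 3: residuals MCB 0.1, RID 0.1, PFO 0.0 → max 0.1 km
Location 4: residuals MCB 144.6, RID 123.6, PFO 1.2 → max 144.6 km
Location 5: residuals MCB 112.9, RID 122.9, PFO 37.6 → max 122.9 km
Only Location 3 has all residuals ≈ 0.

Location 3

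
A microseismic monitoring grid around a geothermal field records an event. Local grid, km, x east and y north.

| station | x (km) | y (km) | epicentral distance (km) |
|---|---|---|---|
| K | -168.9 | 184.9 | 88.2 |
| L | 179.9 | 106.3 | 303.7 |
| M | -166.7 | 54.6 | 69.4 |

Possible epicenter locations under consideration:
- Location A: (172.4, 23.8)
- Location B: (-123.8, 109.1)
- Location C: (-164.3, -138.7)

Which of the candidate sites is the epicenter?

For each candidate, compare |candidate − station| to the reported distance:
Location A: residuals K 289.2, L 220.9, M 271.1 → max 289.2 km
Location B: residuals K 0.0, L 0.0, M 0.0 → max 0.0 km
Location C: residuals K 235.4, L 118.8, M 123.9 → max 235.4 km
Only Location B has all residuals ≈ 0.

Location B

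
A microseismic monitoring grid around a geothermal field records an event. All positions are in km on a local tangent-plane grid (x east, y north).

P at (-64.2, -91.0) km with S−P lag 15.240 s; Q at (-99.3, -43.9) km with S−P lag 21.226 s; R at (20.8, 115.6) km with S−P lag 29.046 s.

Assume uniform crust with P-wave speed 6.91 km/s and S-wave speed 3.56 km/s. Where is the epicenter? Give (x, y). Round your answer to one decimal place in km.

Distance from S−P lag: d = Δt · v_P v_S / (v_P − v_S) = Δt · (6.91·3.56)/(6.91−3.56) ≈ 7.3432·Δt.
So d_P = 111.91, d_Q = 155.87, d_R = 213.29 km.
Circle about each station: (x + 64.2)² + (y + 91.0)² = 111.91²; (x + 99.3)² + (y + 43.9)² = 155.87²; (x − 20.8)² + (y − 115.6)² = 213.29².
Subtracting the P equation from the Q and R equations removes the quadratic terms:
-70.2 x + 94.2 y = -12386.55
170.0 x + 413.2 y = -31575.42
Solving the 2×2 system: x ≈ 47.6, y ≈ -96.0 km.

47.6 km east, -96.0 km north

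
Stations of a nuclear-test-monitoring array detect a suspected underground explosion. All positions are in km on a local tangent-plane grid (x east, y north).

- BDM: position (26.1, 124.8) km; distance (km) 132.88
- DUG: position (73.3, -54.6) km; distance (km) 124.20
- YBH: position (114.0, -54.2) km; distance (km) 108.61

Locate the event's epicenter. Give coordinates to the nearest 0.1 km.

Circle about each station: (x − 26.1)² + (y − 124.8)² = 132.88²; (x − 73.3)² + (y + 54.6)² = 124.20²; (x − 114.0)² + (y + 54.2)² = 108.61².
Subtracting the BDM equation from the DUG and YBH equations removes the quadratic terms:
94.4 x − 358.8 y = -5670.75
175.8 x − 358.0 y = 5538.35
Solving the 2×2 system: x ≈ 137.2, y ≈ 51.9 km.

(137.2, 51.9)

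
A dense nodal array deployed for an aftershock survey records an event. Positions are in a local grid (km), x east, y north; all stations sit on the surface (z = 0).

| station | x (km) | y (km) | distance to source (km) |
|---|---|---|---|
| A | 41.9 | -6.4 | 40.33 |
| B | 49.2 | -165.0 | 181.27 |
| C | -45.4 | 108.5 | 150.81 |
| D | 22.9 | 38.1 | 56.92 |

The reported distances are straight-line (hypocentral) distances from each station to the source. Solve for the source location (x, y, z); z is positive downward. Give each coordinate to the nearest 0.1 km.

Each station gives a sphere (x−x_i)² + (y−y_i)² + z² = d_i² (stations at z=0).
Subtracting the A sphere from B and C: z² cancels, leaving linear equations in x and y:
14.6 x − 317.2 y = -3383.23
-174.6 x + 229.8 y = -9080.31
Solving: x ≈ 70.303, y ≈ 13.902 km (keep extra digits for the depth step; rounded: 70.3, 13.9).
Then from the A sphere: z² = 40.33² − (x − 41.9)² − (y + 6.4)² with x = 70.303, y = 13.902, so z ≈ 20.189 ≈ 20.2 km.

x ≈ 70.3 km, y ≈ 13.9 km, depth ≈ 20.2 km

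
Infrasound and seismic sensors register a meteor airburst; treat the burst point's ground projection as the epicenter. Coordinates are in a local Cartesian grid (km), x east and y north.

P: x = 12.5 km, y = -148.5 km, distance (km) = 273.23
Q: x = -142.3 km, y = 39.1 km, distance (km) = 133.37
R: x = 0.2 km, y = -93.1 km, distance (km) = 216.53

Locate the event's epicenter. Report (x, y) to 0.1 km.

(-36.5, 120.3)

Circle about each station: (x − 12.5)² + (y + 148.5)² = 273.23²; (x + 142.3)² + (y − 39.1)² = 133.37²; (x − 0.2)² + (y + 93.1)² = 216.53².
Subtracting the P equation from the Q and R equations removes the quadratic terms:
-309.6 x + 375.2 y = 56436.68
-24.6 x + 110.8 y = 14228.54
Solving the 2×2 system: x ≈ -36.5, y ≈ 120.3 km.
Check against P (with the unrounded x, y): √((x − 12.5)²+(y + 148.5)²) = 273.24 ≈ 273.23 km. ✓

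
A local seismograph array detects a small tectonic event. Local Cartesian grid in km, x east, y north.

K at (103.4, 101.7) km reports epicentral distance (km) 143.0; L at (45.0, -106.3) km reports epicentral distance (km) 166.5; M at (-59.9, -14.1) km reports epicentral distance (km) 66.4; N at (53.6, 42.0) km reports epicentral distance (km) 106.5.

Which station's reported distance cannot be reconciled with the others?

N

Solve using three stations at a time. Using K, L, M (subtract circle equations pairwise → linear system) gives (x, y) ≈ (-27.3, 43.7).
Distances from that point to each station vs reported:
  K: calculated 143.0 vs reported 143.0 → residual 0.0 km
  L: calculated 166.5 vs reported 166.5 → residual 0.0 km
  M: calculated 66.4 vs reported 66.4 → residual 0.0 km
  N: calculated 80.9 vs reported 106.5 → residual 25.6 km
K, L, M are mutually consistent (residuals ≈ 0); N is off by 25.6 km.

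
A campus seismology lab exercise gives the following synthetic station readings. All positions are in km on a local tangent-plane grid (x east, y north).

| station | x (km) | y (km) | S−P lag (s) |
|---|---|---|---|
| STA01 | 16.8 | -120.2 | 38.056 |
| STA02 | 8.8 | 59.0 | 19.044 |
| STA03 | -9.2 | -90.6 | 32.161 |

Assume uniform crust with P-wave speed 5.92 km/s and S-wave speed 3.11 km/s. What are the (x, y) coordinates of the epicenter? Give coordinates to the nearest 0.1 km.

Distance from S−P lag: d = Δt · v_P v_S / (v_P − v_S) = Δt · (5.92·3.11)/(5.92−3.11) ≈ 6.5520·Δt.
So d_STA01 = 249.34, d_STA02 = 124.78, d_STA03 = 210.72 km.
Circle about each station: (x − 16.8)² + (y + 120.2)² = 249.34²; (x − 8.8)² + (y − 59.0)² = 124.78²; (x + 9.2)² + (y + 90.6)² = 210.72².
Subtracting pairs of circle equations eliminates x²+y² and gives linear equations (the radical axes):
-16.0 x + 358.4 y = 35428.55
-52.0 x + 59.2 y = 11330.24
Solving the 2×2 system: x ≈ -111.0, y ≈ 93.9 km.
Check against STA01 (with the unrounded x, y): √((x − 16.8)²+(y + 120.2)²) = 249.34 ≈ 249.34 km. ✓

x ≈ -111.0 km, y ≈ 93.9 km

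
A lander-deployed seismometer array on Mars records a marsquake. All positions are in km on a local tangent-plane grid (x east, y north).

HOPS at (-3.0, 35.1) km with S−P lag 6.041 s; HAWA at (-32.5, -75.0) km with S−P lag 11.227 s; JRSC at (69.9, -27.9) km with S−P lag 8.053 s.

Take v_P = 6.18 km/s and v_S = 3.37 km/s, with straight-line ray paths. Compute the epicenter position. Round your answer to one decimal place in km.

Distance from S−P lag: d = Δt · v_P v_S / (v_P − v_S) = Δt · (6.18·3.37)/(6.18−3.37) ≈ 7.4116·Δt.
So d_HOPS = 44.77, d_HAWA = 83.21, d_JRSC = 59.69 km.
Circle about each station: (x + 3.0)² + (y − 35.1)² = 44.77²; (x + 32.5)² + (y + 75.0)² = 83.21²; (x − 69.9)² + (y + 27.9)² = 59.69².
Subtracting pairs of circle equations eliminates x²+y² and gives linear equations (the radical axes):
-59.0 x − 220.2 y = 520.69
145.8 x − 126.0 y = 2864.87
Solving the 2×2 system: x ≈ 14.3, y ≈ -6.2 km.

x ≈ 14.3 km, y ≈ -6.2 km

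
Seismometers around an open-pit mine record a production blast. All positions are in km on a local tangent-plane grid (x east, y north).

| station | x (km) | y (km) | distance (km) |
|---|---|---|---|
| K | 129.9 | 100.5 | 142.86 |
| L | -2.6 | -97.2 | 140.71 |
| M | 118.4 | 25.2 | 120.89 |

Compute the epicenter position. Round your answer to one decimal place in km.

Circle about each station: (x − 129.9)² + (y − 100.5)² = 142.86²; (x + 2.6)² + (y + 97.2)² = 140.71²; (x − 118.4)² + (y − 25.2)² = 120.89².
Subtracting the K equation from the L and M equations removes the quadratic terms:
-265.0 x − 395.4 y = -16909.98
-23.0 x − 150.6 y = -6526.07
Solving the 2×2 system: x ≈ -1.1, y ≈ 43.5 km.

(-1.1, 43.5)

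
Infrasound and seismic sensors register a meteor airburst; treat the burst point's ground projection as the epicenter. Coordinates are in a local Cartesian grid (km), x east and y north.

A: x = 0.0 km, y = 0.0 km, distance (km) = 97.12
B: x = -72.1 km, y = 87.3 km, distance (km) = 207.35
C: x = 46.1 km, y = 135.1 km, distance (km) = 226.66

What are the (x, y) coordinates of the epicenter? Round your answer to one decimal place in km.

Circle about each station: x² + y² = 97.12²; (x + 72.1)² + (y − 87.3)² = 207.35²; (x − 46.1)² + (y − 135.1)² = 226.66².
Subtracting the A equation from the B and C equations removes the quadratic terms:
-144.2 x + 174.6 y = -20742.03
92.2 x + 270.2 y = -21565.24
Solving the 2×2 system: x ≈ 33.4, y ≈ -91.2 km.

33.4 km east, -91.2 km north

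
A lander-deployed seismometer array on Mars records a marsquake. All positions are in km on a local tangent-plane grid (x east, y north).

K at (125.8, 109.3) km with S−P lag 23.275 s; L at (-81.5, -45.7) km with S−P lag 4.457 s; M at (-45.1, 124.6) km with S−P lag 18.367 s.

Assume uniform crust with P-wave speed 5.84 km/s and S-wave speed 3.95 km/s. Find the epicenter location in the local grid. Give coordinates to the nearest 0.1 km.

Distance from S−P lag: d = Δt · v_P v_S / (v_P − v_S) = Δt · (5.84·3.95)/(5.84−3.95) ≈ 12.2053·Δt.
So d_K = 284.08, d_L = 54.40, d_M = 224.17 km.
Circle about each station: (x − 125.8)² + (y − 109.3)² = 284.08²; (x + 81.5)² + (y + 45.7)² = 54.40²; (x + 45.1)² + (y − 124.6)² = 224.17².
Subtracting pairs of circle equations eliminates x²+y² and gives linear equations (the radical axes):
-414.6 x − 310.0 y = 58700.70
-341.8 x + 30.6 y = 20236.30
Solving the 2×2 system: x ≈ -68.0, y ≈ -98.4 km.
Check against K (with the unrounded x, y): √((x − 125.8)²+(y − 109.3)²) = 284.08 ≈ 284.08 km. ✓

x ≈ -68.0 km, y ≈ -98.4 km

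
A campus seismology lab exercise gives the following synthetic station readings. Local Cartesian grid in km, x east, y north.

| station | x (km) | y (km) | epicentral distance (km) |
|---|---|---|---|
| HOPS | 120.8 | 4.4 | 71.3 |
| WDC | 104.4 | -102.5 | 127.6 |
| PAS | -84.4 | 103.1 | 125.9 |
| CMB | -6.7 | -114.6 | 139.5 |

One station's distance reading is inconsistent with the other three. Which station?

PAS

Solve using three stations at a time. Using HOPS, WDC, CMB (subtract circle equations pairwise → linear system) gives (x, y) ≈ (49.9, 12.9).
Distances from that point to each station vs reported:
  HOPS: calculated 71.4 vs reported 71.3 → residual 0.1 km
  WDC: calculated 127.7 vs reported 127.6 → residual 0.1 km
  PAS: calculated 161.8 vs reported 125.9 → residual 35.9 km
  CMB: calculated 139.5 vs reported 139.5 → residual 0.0 km
HOPS, WDC, CMB are mutually consistent (residuals ≈ 0); PAS is off by 35.9 km.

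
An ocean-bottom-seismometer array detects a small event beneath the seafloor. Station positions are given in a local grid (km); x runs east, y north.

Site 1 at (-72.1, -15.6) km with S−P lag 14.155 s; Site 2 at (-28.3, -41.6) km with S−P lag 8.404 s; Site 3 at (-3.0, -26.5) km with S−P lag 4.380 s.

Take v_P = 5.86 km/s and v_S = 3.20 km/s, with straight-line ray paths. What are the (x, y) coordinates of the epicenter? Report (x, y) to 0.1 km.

(27.5, -21.7)

Distance from S−P lag: d = Δt · v_P v_S / (v_P − v_S) = Δt · (5.86·3.20)/(5.86−3.20) ≈ 7.0496·Δt.
So d_Site 1 = 99.79, d_Site 2 = 59.25, d_Site 3 = 30.88 km.
Circle about each station: (x + 72.1)² + (y + 15.6)² = 99.79²; (x + 28.3)² + (y + 41.6)² = 59.25²; (x + 3.0)² + (y + 26.5)² = 30.88².
Subtracting the Site 1 equation from the Site 2 and Site 3 equations removes the quadratic terms:
87.6 x − 52.0 y = 3537.16
138.2 x − 21.8 y = 4273.95
Solving the 2×2 system: x ≈ 27.5, y ≈ -21.7 km.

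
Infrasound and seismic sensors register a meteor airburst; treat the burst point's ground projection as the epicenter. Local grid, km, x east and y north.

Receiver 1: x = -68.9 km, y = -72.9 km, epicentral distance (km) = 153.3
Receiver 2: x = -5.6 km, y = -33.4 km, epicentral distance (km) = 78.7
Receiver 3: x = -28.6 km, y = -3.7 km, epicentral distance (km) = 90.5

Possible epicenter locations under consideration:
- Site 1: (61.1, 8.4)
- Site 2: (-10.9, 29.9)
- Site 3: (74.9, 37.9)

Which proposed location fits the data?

Site 1

For each candidate, compare |candidate − station| to the reported distance:
Site 1: residuals Receiver 1 0.0, Receiver 2 0.0, Receiver 3 0.0 → max 0.0 km
Site 2: residuals Receiver 1 35.3, Receiver 2 15.2, Receiver 3 52.5 → max 52.5 km
Site 3: residuals Receiver 1 28.2, Receiver 2 28.8, Receiver 3 21.0 → max 28.8 km
Only Site 1 has all residuals ≈ 0.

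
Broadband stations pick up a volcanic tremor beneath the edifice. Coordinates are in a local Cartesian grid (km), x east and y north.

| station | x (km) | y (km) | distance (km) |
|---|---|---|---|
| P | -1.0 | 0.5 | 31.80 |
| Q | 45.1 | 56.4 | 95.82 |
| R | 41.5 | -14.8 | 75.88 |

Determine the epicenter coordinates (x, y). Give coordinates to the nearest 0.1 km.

Circle about each station: (x + 1.0)² + (y − 0.5)² = 31.80²; (x − 45.1)² + (y − 56.4)² = 95.82²; (x − 41.5)² + (y + 14.8)² = 75.88².
Subtracting the P equation from the Q and R equations removes the quadratic terms:
92.2 x + 111.8 y = -2956.51
85.0 x − 30.6 y = -2806.49
Solving the 2×2 system: x ≈ -32.8, y ≈ 0.6 km.

x ≈ -32.8 km, y ≈ 0.6 km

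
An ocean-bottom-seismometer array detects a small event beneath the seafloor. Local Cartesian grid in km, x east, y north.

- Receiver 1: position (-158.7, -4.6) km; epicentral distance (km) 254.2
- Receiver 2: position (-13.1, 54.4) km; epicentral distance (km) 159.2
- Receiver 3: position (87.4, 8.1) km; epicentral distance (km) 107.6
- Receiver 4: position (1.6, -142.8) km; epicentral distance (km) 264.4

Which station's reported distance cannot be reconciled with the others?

Receiver 2

Solve using three stations at a time. Using Receiver 1, Receiver 3, Receiver 4 (subtract circle equations pairwise → linear system) gives (x, y) ≈ (66.3, 113.5).
Distances from that point to each station vs reported:
  Receiver 1: calculated 254.2 vs reported 254.2 → residual 0.0 km
  Receiver 2: calculated 99.0 vs reported 159.2 → residual 60.2 km
  Receiver 3: calculated 107.5 vs reported 107.6 → residual 0.1 km
  Receiver 4: calculated 264.4 vs reported 264.4 → residual 0.0 km
Receiver 1, Receiver 3, Receiver 4 are mutually consistent (residuals ≈ 0); Receiver 2 is off by 60.2 km.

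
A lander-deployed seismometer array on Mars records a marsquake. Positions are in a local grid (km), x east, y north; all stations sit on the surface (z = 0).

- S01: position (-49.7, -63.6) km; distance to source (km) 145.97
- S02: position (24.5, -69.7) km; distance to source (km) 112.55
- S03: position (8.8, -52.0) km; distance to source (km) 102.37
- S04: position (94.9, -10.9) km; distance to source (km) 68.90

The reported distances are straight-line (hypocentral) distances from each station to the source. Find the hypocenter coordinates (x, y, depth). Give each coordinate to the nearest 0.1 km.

Each station gives a sphere (x−x_i)² + (y−y_i)² + z² = d_i² (stations at z=0).
Subtracting the S01 sphere from S02 and S03: z² cancels, leaving linear equations in x and y:
148.4 x − 12.2 y = 7583.03
117.0 x + 23.2 y = 7094.01
Solving: x ≈ 53.893, y ≈ 33.989 km (keep extra digits for the depth step; rounded: 53.9, 34.0).
Then from the S01 sphere: z² = 145.97² − (x + 49.7)² − (y + 63.6)² with x = 53.893, y = 33.989, so z ≈ 32.436 ≈ 32.4 km.

x ≈ 53.9 km, y ≈ 34.0 km, depth ≈ 32.4 km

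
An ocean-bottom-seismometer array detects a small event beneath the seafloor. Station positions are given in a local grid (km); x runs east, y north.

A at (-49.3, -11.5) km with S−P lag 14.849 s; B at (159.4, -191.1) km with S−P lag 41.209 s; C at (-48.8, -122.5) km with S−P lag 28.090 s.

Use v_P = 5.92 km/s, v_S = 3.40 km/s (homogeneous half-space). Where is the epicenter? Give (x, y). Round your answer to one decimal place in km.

Distance from S−P lag: d = Δt · v_P v_S / (v_P − v_S) = Δt · (5.92·3.40)/(5.92−3.40) ≈ 7.9873·Δt.
So d_A = 118.60, d_B = 329.15, d_C = 224.36 km.
Circle about each station: (x + 49.3)² + (y + 11.5)² = 118.60²; (x − 159.4)² + (y + 191.1)² = 329.15²; (x + 48.8)² + (y + 122.5)² = 224.36².
Subtracting pairs of circle equations eliminates x²+y² and gives linear equations (the radical axes):
417.4 x − 359.2 y = -34908.93
1.0 x − 222.0 y = -21446.50
Solving the 2×2 system: x ≈ -0.5, y ≈ 96.6 km.

-0.5 km east, 96.6 km north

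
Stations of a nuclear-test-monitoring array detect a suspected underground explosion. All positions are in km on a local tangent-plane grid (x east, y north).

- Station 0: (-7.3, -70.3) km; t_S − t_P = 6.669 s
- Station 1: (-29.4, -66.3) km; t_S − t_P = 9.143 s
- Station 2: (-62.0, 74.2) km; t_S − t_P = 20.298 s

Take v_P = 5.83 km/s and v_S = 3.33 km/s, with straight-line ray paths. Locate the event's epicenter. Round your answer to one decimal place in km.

Distance from S−P lag: d = Δt · v_P v_S / (v_P − v_S) = Δt · (5.83·3.33)/(5.83−3.33) ≈ 7.7656·Δt.
So d_Station 0 = 51.79, d_Station 1 = 71.00, d_Station 2 = 157.63 km.
Circle about each station: (x + 7.3)² + (y + 70.3)² = 51.79²; (x + 29.4)² + (y + 66.3)² = 71.00²; (x + 62.0)² + (y − 74.2)² = 157.63².
Subtracting the Station 0 equation from the Station 1 and Station 2 equations removes the quadratic terms:
-44.2 x + 8.0 y = -2094.13
-109.4 x + 289.0 y = -17810.75
Solving the 2×2 system: x ≈ 38.9, y ≈ -46.9 km.

x ≈ 38.9 km, y ≈ -46.9 km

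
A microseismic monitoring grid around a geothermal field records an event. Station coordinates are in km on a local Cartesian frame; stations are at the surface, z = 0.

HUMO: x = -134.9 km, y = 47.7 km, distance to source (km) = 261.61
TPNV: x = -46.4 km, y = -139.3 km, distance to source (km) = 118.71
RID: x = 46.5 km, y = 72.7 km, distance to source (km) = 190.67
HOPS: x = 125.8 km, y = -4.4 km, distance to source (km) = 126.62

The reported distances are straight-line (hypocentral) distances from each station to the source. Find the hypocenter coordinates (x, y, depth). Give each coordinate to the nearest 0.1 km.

Each station gives a sphere (x−x_i)² + (y−y_i)² + z² = d_i² (stations at z=0).
Subtracting the HUMO sphere from TPNV and RID: z² cancels, leaving linear equations in x and y:
177.0 x − 374.0 y = 55431.88
362.8 x + 50.0 y = 19058.98
Solving: x ≈ 68.492, y ≈ -115.799 km (keep extra digits for the depth step; rounded: 68.5, -115.8).
Then from the HUMO sphere: z² = 261.61² − (x + 134.9)² − (y − 47.7)² with x = 68.492, y = -115.799, so z ≈ 18.427 ≈ 18.4 km.

(68.5, -115.8, 18.4)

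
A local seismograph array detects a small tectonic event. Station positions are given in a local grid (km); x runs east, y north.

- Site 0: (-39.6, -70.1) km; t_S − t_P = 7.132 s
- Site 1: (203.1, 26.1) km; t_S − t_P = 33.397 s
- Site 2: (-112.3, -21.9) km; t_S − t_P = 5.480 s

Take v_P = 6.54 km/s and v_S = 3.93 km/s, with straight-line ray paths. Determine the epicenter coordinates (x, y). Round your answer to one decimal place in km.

x ≈ -109.6 km, y ≈ -75.8 km

Distance from S−P lag: d = Δt · v_P v_S / (v_P − v_S) = Δt · (6.54·3.93)/(6.54−3.93) ≈ 9.8476·Δt.
So d_Site 0 = 70.23, d_Site 1 = 328.88, d_Site 2 = 53.96 km.
Circle about each station: (x + 39.6)² + (y + 70.1)² = 70.23²; (x − 203.1)² + (y − 26.1)² = 328.88²; (x + 112.3)² + (y + 21.9)² = 53.96².
Subtracting pairs of circle equations eliminates x²+y² and gives linear equations (the radical axes):
485.4 x + 192.4 y = -67781.15
-145.4 x + 96.4 y = 8629.30
Solving the 2×2 system: x ≈ -109.6, y ≈ -75.8 km.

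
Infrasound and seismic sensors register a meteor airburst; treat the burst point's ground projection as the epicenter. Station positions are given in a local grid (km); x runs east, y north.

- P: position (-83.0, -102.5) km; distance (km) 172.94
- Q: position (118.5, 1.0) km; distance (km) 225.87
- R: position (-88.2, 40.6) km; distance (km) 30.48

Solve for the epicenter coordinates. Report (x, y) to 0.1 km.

-96.6 km east, 69.9 km north

Circle about each station: (x + 83.0)² + (y + 102.5)² = 172.94²; (x − 118.5)² + (y − 1.0)² = 225.87²; (x + 88.2)² + (y − 40.6)² = 30.48².
Subtracting the P equation from the Q and R equations removes the quadratic terms:
403.0 x + 207.0 y = -24461.01
-10.4 x + 286.2 y = 21011.56
Solving the 2×2 system: x ≈ -96.6, y ≈ 69.9 km.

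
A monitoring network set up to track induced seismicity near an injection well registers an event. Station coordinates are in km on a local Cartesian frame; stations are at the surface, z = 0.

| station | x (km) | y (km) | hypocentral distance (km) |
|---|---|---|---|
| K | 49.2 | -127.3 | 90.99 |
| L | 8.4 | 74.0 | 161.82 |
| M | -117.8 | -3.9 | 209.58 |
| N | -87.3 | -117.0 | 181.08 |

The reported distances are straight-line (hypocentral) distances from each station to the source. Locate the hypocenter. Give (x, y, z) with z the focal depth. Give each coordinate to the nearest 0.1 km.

(75.3, -61.7, 57.4)

Each station gives a sphere (x−x_i)² + (y−y_i)² + z² = d_i² (stations at z=0).
Subtracting the K sphere from L and M: z² cancels, leaving linear equations in x and y:
-81.6 x + 402.6 y = -30985.90
-334.0 x + 246.8 y = -40378.48
Solving: x ≈ 75.300, y ≈ -61.702 km (keep extra digits for the depth step; rounded: 75.3, -61.7).
Then from the K sphere: z² = 90.99² − (x − 49.2)² − (y + 127.3)² with x = 75.300, y = -61.702, so z ≈ 57.401 ≈ 57.4 km.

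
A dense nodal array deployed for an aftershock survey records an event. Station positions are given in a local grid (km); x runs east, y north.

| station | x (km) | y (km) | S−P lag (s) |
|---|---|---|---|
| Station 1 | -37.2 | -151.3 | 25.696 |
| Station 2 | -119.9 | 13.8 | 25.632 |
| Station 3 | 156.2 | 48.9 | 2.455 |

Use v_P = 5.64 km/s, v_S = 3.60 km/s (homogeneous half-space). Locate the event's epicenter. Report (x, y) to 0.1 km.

(134.0, 38.7)

Distance from S−P lag: d = Δt · v_P v_S / (v_P − v_S) = Δt · (5.64·3.60)/(5.64−3.60) ≈ 9.9529·Δt.
So d_Station 1 = 255.75, d_Station 2 = 255.11, d_Station 3 = 24.43 km.
Circle about each station: (x + 37.2)² + (y + 151.3)² = 255.75²; (x + 119.9)² + (y − 13.8)² = 255.11²; (x − 156.2)² + (y − 48.9)² = 24.43².
Subtracting the Station 1 equation from the Station 2 and Station 3 equations removes the quadratic terms:
-165.4 x + 330.2 y = -9382.13
386.8 x + 400.4 y = 67325.36
Solving the 2×2 system: x ≈ 134.0, y ≈ 38.7 km.
Check against Station 1 (with the unrounded x, y): √((x + 37.2)²+(y + 151.3)²) = 255.75 ≈ 255.75 km. ✓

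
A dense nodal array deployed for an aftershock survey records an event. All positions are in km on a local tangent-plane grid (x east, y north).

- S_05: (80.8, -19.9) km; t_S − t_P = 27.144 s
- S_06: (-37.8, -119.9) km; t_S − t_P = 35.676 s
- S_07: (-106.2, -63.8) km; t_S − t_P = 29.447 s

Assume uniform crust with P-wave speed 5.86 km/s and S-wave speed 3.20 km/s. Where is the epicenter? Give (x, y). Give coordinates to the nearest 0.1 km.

Distance from S−P lag: d = Δt · v_P v_S / (v_P − v_S) = Δt · (5.86·3.20)/(5.86−3.20) ≈ 7.0496·Δt.
So d_S_05 = 191.35, d_S_06 = 251.50, d_S_07 = 207.59 km.
Circle about each station: (x − 80.8)² + (y + 19.9)² = 191.35²; (x + 37.8)² + (y + 119.9)² = 251.50²; (x + 106.2)² + (y + 63.8)² = 207.59².
Subtracting the S_05 equation from the S_06 and S_07 equations removes the quadratic terms:
-237.2 x − 200.0 y = -17757.23
-374.0 x − 87.8 y = 1945.44
Solving the 2×2 system: x ≈ -36.1, y ≈ 131.6 km.

x ≈ -36.1 km, y ≈ 131.6 km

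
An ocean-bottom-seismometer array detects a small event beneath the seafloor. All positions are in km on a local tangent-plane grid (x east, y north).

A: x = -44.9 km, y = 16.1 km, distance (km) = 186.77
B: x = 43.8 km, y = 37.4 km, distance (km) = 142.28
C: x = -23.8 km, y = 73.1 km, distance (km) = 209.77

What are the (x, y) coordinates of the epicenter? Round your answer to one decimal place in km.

109.7 km east, -88.7 km north

Circle about each station: (x + 44.9)² + (y − 16.1)² = 186.77²; (x − 43.8)² + (y − 37.4)² = 142.28²; (x + 23.8)² + (y − 73.1)² = 209.77².
Subtracting the A equation from the B and C equations removes the quadratic terms:
177.4 x + 42.6 y = 15681.41
42.2 x + 114.0 y = -5485.59
Solving the 2×2 system: x ≈ 109.7, y ≈ -88.7 km.
Check against A (with the unrounded x, y): √((x + 44.9)²+(y − 16.1)²) = 186.79 ≈ 186.77 km. ✓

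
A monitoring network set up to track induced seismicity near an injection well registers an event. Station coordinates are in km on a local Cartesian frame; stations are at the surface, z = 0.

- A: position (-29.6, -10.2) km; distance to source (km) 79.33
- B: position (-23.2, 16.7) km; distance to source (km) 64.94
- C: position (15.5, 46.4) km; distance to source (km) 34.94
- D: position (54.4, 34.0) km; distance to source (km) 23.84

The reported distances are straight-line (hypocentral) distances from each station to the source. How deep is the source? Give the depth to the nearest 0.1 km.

Each station gives a sphere (x−x_i)² + (y−y_i)² + z² = d_i² (stations at z=0).
Subtracting the A sphere from B and C: z² cancels, leaving linear equations in x and y:
12.8 x + 53.8 y = 1912.98
90.2 x + 113.2 y = 6485.46
Solving: x ≈ 38.889, y ≈ 26.305 km (keep extra digits for the depth step; rounded: 38.9, 26.3).
Then from the A sphere: z² = 79.33² − (x + 29.6)² − (y + 10.2)² with x = 38.889, y = 26.305, so z ≈ 16.428 ≈ 16.4 km.

z ≈ 16.4 km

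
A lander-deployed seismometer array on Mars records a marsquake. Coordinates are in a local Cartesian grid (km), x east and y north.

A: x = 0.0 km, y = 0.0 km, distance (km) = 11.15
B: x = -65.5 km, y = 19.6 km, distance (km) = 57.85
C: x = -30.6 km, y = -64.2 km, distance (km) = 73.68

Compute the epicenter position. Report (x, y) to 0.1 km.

(-9.2, 6.3)

Circle about each station: x² + y² = 11.15²; (x + 65.5)² + (y − 19.6)² = 57.85²; (x + 30.6)² + (y + 64.2)² = 73.68².
Subtracting pairs of circle equations eliminates x²+y² and gives linear equations (the radical axes):
-131.0 x + 39.2 y = 1452.11
-61.2 x − 128.4 y = -246.42
Solving the 2×2 system: x ≈ -9.2, y ≈ 6.3 km.
Check against A (with the unrounded x, y): √(x²+y²) = 11.15 ≈ 11.15 km. ✓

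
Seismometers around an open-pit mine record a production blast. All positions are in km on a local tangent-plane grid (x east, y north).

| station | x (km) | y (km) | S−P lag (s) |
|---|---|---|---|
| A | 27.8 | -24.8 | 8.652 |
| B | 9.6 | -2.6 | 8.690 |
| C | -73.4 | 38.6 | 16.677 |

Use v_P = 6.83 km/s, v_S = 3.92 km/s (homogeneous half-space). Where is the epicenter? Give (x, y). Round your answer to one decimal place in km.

x ≈ 80.0 km, y ≈ 35.3 km

Distance from S−P lag: d = Δt · v_P v_S / (v_P − v_S) = Δt · (6.83·3.92)/(6.83−3.92) ≈ 9.2005·Δt.
So d_A = 79.60, d_B = 79.95, d_C = 153.44 km.
Circle about each station: (x − 27.8)² + (y + 24.8)² = 79.60²; (x − 9.6)² + (y + 2.6)² = 79.95²; (x + 73.4)² + (y − 38.6)² = 153.44².
Subtracting the A equation from the B and C equations removes the quadratic terms:
-36.4 x + 44.4 y = -1344.80
-202.4 x + 126.8 y = -11718.03
Solving the 2×2 system: x ≈ 80.0, y ≈ 35.3 km.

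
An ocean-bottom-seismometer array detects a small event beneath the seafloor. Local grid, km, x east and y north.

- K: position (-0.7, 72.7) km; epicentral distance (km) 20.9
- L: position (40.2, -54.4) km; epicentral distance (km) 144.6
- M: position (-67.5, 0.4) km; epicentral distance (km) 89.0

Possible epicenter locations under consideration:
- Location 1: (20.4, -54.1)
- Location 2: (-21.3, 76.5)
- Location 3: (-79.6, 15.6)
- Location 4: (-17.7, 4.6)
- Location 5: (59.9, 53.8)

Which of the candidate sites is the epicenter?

Location 2

For each candidate, compare |candidate − station| to the reported distance:
Location 1: residuals K 107.6, L 124.8, M 14.4 → max 124.8 km
Location 2: residuals K 0.0, L 0.0, M 0.0 → max 0.0 km
Location 3: residuals K 76.5, L 5.8, M 69.6 → max 76.5 km
Location 4: residuals K 49.3, L 61.9, M 39.0 → max 61.9 km
Location 5: residuals K 42.6, L 34.6, M 49.1 → max 49.1 km
Only Location 2 has all residuals ≈ 0.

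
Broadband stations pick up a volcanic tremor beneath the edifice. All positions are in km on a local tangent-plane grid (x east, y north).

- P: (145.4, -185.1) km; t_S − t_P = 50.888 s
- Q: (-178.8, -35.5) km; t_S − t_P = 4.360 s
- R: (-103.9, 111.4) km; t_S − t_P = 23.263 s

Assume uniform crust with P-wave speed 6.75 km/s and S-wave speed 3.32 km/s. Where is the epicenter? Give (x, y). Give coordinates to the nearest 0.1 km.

Distance from S−P lag: d = Δt · v_P v_S / (v_P − v_S) = Δt · (6.75·3.32)/(6.75−3.32) ≈ 6.5335·Δt.
So d_P = 332.48, d_Q = 28.49, d_R = 151.99 km.
Circle about each station: (x − 145.4)² + (y + 185.1)² = 332.48²; (x + 178.8)² + (y + 35.5)² = 28.49²; (x + 103.9)² + (y − 111.4)² = 151.99².
Subtracting the P equation from the Q and R equations removes the quadratic terms:
-648.4 x + 299.2 y = 87557.79
-498.6 x + 593.0 y = 55243.99
Solving the 2×2 system: x ≈ -150.4, y ≈ -33.3 km.

-150.4 km east, -33.3 km north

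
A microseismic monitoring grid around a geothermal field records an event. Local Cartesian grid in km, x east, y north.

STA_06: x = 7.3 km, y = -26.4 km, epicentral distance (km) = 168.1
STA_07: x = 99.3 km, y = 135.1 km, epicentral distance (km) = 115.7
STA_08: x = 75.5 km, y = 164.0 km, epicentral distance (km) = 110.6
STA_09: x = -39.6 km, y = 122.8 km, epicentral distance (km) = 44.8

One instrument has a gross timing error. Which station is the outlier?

STA_06

Solve using three stations at a time. Using STA_07, STA_08, STA_09 (subtract circle equations pairwise → linear system) gives (x, y) ≈ (-7.8, 91.1).
Distances from that point to each station vs reported:
  STA_06: calculated 118.5 vs reported 168.1 → residual 49.6 km
  STA_07: calculated 115.7 vs reported 115.7 → residual 0.0 km
  STA_08: calculated 110.6 vs reported 110.6 → residual 0.0 km
  STA_09: calculated 44.9 vs reported 44.8 → residual 0.1 km
STA_07, STA_08, STA_09 are mutually consistent (residuals ≈ 0); STA_06 is off by 49.6 km.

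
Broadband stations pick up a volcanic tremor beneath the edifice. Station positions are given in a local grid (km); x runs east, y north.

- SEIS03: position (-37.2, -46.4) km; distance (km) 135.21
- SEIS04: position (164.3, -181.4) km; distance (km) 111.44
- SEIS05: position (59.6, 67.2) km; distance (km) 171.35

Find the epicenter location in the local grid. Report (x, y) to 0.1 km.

x ≈ 86.0 km, y ≈ -102.1 km

Circle about each station: (x + 37.2)² + (y + 46.4)² = 135.21²; (x − 164.3)² + (y + 181.4)² = 111.44²; (x − 59.6)² + (y − 67.2)² = 171.35².
Subtracting pairs of circle equations eliminates x²+y² and gives linear equations (the radical axes):
403.0 x − 270.0 y = 62226.52
193.6 x + 227.2 y = -6547.88
Solving the 2×2 system: x ≈ 86.0, y ≈ -102.1 km.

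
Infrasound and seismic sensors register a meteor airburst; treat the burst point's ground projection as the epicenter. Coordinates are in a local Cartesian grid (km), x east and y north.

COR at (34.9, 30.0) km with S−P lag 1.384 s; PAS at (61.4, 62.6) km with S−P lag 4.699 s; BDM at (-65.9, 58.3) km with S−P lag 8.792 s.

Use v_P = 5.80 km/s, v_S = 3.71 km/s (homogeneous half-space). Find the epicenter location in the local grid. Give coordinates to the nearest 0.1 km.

x ≈ 21.6 km, y ≈ 35.1 km

Distance from S−P lag: d = Δt · v_P v_S / (v_P − v_S) = Δt · (5.80·3.71)/(5.80−3.71) ≈ 10.2957·Δt.
So d_COR = 14.25, d_PAS = 48.38, d_BDM = 90.52 km.
Circle about each station: (x − 34.9)² + (y − 30.0)² = 14.25²; (x − 61.4)² + (y − 62.6)² = 48.38²; (x + 65.9)² + (y − 58.3)² = 90.52².
Subtracting the COR equation from the PAS and BDM equations removes the quadratic terms:
53.0 x + 65.2 y = 3433.15
-201.6 x + 56.6 y = -2367.12
Solving the 2×2 system: x ≈ 21.6, y ≈ 35.1 km.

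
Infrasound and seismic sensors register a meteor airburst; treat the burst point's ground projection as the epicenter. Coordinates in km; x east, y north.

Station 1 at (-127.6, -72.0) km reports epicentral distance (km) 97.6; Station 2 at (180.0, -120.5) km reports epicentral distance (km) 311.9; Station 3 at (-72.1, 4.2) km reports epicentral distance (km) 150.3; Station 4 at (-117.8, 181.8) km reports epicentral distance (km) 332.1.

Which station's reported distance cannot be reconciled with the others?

Solve using three stations at a time. Using Station 1, Station 3, Station 4 (subtract circle equations pairwise → linear system) gives (x, y) ≈ (-63.8, -145.9).
Distances from that point to each station vs reported:
  Station 1: calculated 97.6 vs reported 97.6 → residual 0.0 km
  Station 2: calculated 245.1 vs reported 311.9 → residual 66.8 km
  Station 3: calculated 150.3 vs reported 150.3 → residual 0.0 km
  Station 4: calculated 332.1 vs reported 332.1 → residual 0.0 km
Station 1, Station 3, Station 4 are mutually consistent (residuals ≈ 0); Station 2 is off by 66.8 km.

Station 2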